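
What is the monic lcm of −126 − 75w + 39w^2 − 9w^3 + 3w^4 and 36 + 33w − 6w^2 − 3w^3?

Repeated division with remainder:
  3w^4 − 9w^3 + 39w^2 − 75w − 126 = (−w + 5)(−3w^3 − 6w^2 + 33w + 36) + (102w^2 − 204w − 306)
  −3w^3 − 6w^2 + 33w + 36 = (−(1/34)w − 2/17)(102w^2 − 204w − 306) + (0)
Last nonzero remainder: 102w^2 − 204w − 306. Dividing through by 102 gives the monic gcd w^2 − 2w − 3.
Then lcm(f, g) = f·g / gcd(f, g); expanding and making the result monic gives the answer.

−168 − 142w + 27w^2 + w^3 + w^4 + w^5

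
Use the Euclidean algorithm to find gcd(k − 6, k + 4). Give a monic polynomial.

1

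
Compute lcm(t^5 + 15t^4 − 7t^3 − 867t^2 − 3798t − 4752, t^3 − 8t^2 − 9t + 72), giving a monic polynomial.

Repeated division with remainder:
  t^5 + 15t^4 − 7t^3 − 867t^2 − 3798t − 4752 = (t^2 + 23t + 186)(t^3 − 8t^2 − 9t + 72) + (756t^2 − 3780t − 18144)
  t^3 − 8t^2 − 9t + 72 = ((1/756)t − 1/252)(756t^2 − 3780t − 18144) + (0)
Last nonzero remainder: 756t^2 − 3780t − 18144. Dividing through by 756 gives the monic gcd t^2 − 5t − 24.
Then lcm(f, g) = f·g / gcd(f, g); expanding and making the result monic gives the answer.

t^6 + 12t^5 − 52t^4 − 846t^3 − 1197t^2 + 6642t + 14256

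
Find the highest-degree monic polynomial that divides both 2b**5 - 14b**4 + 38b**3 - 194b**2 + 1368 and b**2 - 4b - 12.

Apply the Euclidean algorithm:
  2b**5 - 14b**4 + 38b**3 - 194b**2 + 1368 = (2b**3 - 6b**2 + 38b - 114)(b**2 - 4b - 12) + (0)
The last nonzero remainder b**2 - 4b - 12 is already monic.

b**2 - 4b - 12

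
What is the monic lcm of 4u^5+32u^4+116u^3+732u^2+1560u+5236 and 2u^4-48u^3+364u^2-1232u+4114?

Repeated division with remainder:
  4u^5+32u^4+116u^3+732u^2+1560u+5236 = (2u+64)(2u^4-48u^3+364u^2-1232u+4114) + (2460u^3-20100u^2+72180u-258060)
  2u^4-48u^3+364u^2-1232u+4114 = ((1/1230)u-649/50430)(2460u^3-20100u^2+72180u-258060) + ((78408/1681)u^2-(156816/1681)u+1332936/1681)
  2460u^3-20100u^2+72180u-258060 = ((344605/6534)u-193315/594)((78408/1681)u^2-(156816/1681)u+1332936/1681) + (0)
Last nonzero remainder: (78408/1681)u^2-(156816/1681)u+1332936/1681. Dividing through by 78408/1681 gives the monic gcd u^2-2u+17.
Then lcm(f, g) = f·g / gcd(f, g); expanding and making the result monic gives the answer.

u^7-14u^6-26u^5+513u^4-127u^3+14872u^2+18392u+158389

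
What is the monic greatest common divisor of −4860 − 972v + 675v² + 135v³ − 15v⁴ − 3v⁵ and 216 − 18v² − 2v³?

−18 + 3v + v²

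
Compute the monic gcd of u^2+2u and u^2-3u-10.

u+2

By polynomial division,
  u^2+2u = (u^2-3u-10) + (5u+10)
  u^2-3u-10 = ((1/5)u-1)(5u+10) + (0)
Last nonzero remainder: 5u+10. Dividing through by 5 gives the monic gcd u+2.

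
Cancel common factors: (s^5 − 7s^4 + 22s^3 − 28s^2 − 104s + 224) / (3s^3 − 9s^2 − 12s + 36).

(s^3 − 7s^2 + 26s − 56)/(3s − 9)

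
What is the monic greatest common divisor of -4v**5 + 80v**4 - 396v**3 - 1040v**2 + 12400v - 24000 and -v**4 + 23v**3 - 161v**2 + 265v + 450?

v**2 - 15v + 50

Apply the Euclidean algorithm:
  -4v**5 + 80v**4 - 396v**3 - 1040v**2 + 12400v - 24000 = (4v + 12)(-v**4 + 23v**3 - 161v**2 + 265v + 450) + (-28v**3 - 168v**2 + 7420v - 29400)
  -v**4 + 23v**3 - 161v**2 + 265v + 450 = ((1/28)v - 29/28)(-28v**3 - 168v**2 + 7420v - 29400) + (-600v**2 + 9000v - 30000)
  -28v**3 - 168v**2 + 7420v - 29400 = ((7/150)v + 49/50)(-600v**2 + 9000v - 30000) + (0)
Last nonzero remainder: -600v**2 + 9000v - 30000. Dividing through by -600 gives the monic gcd v**2 - 15v + 50.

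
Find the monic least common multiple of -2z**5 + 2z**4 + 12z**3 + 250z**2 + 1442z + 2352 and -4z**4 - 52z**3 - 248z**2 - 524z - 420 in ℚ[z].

Apply the Euclidean algorithm:
  -2z**5 + 2z**4 + 12z**3 + 250z**2 + 1442z + 2352 = ((1/2)z - 7)(-4z**4 - 52z**3 - 248z**2 - 524z - 420) + (-228z**3 - 1224z**2 - 2016z - 588)
  -4z**4 - 52z**3 - 248z**2 - 524z - 420 = ((1/57)z + 145/1083)(-228z**3 - 1224z**2 - 2016z - 588) + (-(17600/361)z**2 - (88000/361)z - 123200/361)
  -228z**3 - 1224z**2 - 2016z - 588 = ((20577/4400)z + 7581/4400)(-(17600/361)z**2 - (88000/361)z - 123200/361) + (0)
Last nonzero remainder: -(17600/361)z**2 - (88000/361)z - 123200/361. Dividing through by -17600/361 gives the monic gcd z**2 + 5z + 7.
Then lcm(f, g) = f·g / gcd(f, g); expanding and making the result monic gives the answer.

z**7 + 7z**6 + z**5 - 188z**4 - 1811z**3 - 8819z**2 - 20223z - 17640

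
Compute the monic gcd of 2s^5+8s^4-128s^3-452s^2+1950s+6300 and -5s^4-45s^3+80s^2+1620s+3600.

Apply the Euclidean algorithm:
  2s^5+8s^4-128s^3-452s^2+1950s+6300 = (-(2/5)s+2)(-5s^4-45s^3+80s^2+1620s+3600) + (-6s^3+36s^2+150s-900)
  -5s^4-45s^3+80s^2+1620s+3600 = ((5/6)s+25/2)(-6s^3+36s^2+150s-900) + (-495s^2+495s+14850)
  -6s^3+36s^2+150s-900 = ((2/165)s-2/33)(-495s^2+495s+14850) + (0)
Last nonzero remainder: -495s^2+495s+14850. Dividing through by -495 gives the monic gcd s^2-s-30.

s^2-s-30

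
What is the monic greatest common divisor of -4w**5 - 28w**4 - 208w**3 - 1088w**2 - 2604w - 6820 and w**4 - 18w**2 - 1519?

w**2 + 31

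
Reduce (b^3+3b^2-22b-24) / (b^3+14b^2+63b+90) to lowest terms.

Repeated division with remainder:
  b^3+3b^2-22b-24 = (b^3+14b^2+63b+90) + (-11b^2-85b-114)
  b^3+14b^2+63b+90 = (-(1/11)b-69/121)(-11b^2-85b-114) + ((504/121)b+3024/121)
  -11b^2-85b-114 = (-(1331/504)b-2299/504)((504/121)b+3024/121) + (0)
Last nonzero remainder: (504/121)b+3024/121. Dividing through by 504/121 gives the monic gcd b+6.
Cancel b+6 from numerator and denominator to get the reduced form.

(b^2-3b-4)/(b^2+8b+15)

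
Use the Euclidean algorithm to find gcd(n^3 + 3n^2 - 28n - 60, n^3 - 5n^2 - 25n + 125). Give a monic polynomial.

Repeated division with remainder:
  n^3 + 3n^2 - 28n - 60 = (n^3 - 5n^2 - 25n + 125) + (8n^2 - 3n - 185)
  n^3 - 5n^2 - 25n + 125 = ((1/8)n - 37/64)(8n^2 - 3n - 185) + (-(231/64)n + 1155/64)
  8n^2 - 3n - 185 = (-(512/231)n - 2368/231)(-(231/64)n + 1155/64) + (0)
Last nonzero remainder: -(231/64)n + 1155/64. Dividing through by -231/64 gives the monic gcd n - 5.

n - 5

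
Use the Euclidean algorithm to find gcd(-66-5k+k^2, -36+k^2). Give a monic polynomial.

6+k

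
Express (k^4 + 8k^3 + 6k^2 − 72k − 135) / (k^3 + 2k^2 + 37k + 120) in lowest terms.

By polynomial division,
  k^4 + 8k^3 + 6k^2 − 72k − 135 = (k + 6)(k^3 + 2k^2 + 37k + 120) + (−43k^2 − 414k − 855)
  k^3 + 2k^2 + 37k + 120 = (−(1/43)k + 328/1849)(−43k^2 − 414k − 855) + ((167440/1849)k + 502320/1849)
  −43k^2 − 414k − 855 = (−(79507/167440)k − 105393/33488)((167440/1849)k + 502320/1849) + (0)
Last nonzero remainder: (167440/1849)k + 502320/1849. Dividing through by 167440/1849 gives the monic gcd k + 3.
Cancel k + 3 from numerator and denominator to get the reduced form.

(k^3 + 5k^2 − 9k − 45)/(k^2 − k + 40)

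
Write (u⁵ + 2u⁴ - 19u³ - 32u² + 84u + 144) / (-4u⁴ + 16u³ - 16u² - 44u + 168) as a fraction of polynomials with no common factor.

Repeated division with remainder:
  u⁵ + 2u⁴ - 19u³ - 32u² + 84u + 144 = (-(1/4)u - 3/2)(-4u⁴ + 16u³ - 16u² - 44u + 168) + (u³ - 67u² + 60u + 396)
  -4u⁴ + 16u³ - 16u² - 44u + 168 = (-4u - 252)(u³ - 67u² + 60u + 396) + (-16660u² + 16660u + 99960)
  u³ - 67u² + 60u + 396 = (-(1/16660)u + 33/8330)(-16660u² + 16660u + 99960) + (0)
Last nonzero remainder: -16660u² + 16660u + 99960. Dividing through by -16660 gives the monic gcd u² - u - 6.
Cancel u² - u - 6 from numerator and denominator to get the reduced form.

(-u³ - 3u² + 10u + 24)/(4u² - 12u + 28)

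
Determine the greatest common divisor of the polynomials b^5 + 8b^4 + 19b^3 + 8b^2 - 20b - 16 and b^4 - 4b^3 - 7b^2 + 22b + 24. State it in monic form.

By polynomial division,
  b^5 + 8b^4 + 19b^3 + 8b^2 - 20b - 16 = (b + 12)(b^4 - 4b^3 - 7b^2 + 22b + 24) + (74b^3 + 70b^2 - 308b - 304)
  b^4 - 4b^3 - 7b^2 + 22b + 24 = ((1/74)b - 183/2738)(74b^3 + 70b^2 - 308b - 304) + ((2520/1369)b^2 + (7560/1369)b + 5040/1369)
  74b^3 + 70b^2 - 308b - 304 = ((50653/1260)b - 26011/315)((2520/1369)b^2 + (7560/1369)b + 5040/1369) + (0)
Last nonzero remainder: (2520/1369)b^2 + (7560/1369)b + 5040/1369. Dividing through by 2520/1369 gives the monic gcd b^2 + 3b + 2.

b^2 + 3b + 2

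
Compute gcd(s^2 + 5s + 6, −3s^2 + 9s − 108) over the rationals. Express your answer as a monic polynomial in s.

1

Repeated division with remainder:
  s^2 + 5s + 6 = (−1/3)(−3s^2 + 9s − 108) + (8s − 30)
  −3s^2 + 9s − 108 = (−(3/8)s − 9/32)(8s − 30) + (−1863/16)
  8s − 30 = (−(128/1863)s + 160/621)(−1863/16) + (0)
The last nonzero remainder is the constant −1863/16, so the polynomials are coprime and gcd = 1.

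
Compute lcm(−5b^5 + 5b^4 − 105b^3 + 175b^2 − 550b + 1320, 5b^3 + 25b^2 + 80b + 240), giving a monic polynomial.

By polynomial division,
  −5b^5 + 5b^4 − 105b^3 + 175b^2 − 550b + 1320 = (−b^2 + 6b − 35)(5b^3 + 25b^2 + 80b + 240) + (810b^2 + 810b + 9720)
  5b^3 + 25b^2 + 80b + 240 = ((1/162)b + 2/81)(810b^2 + 810b + 9720) + (0)
Last nonzero remainder: 810b^2 + 810b + 9720. Dividing through by 810 gives the monic gcd b^2 + b + 12.
Then lcm(f, g) = f·g / gcd(f, g); expanding and making the result monic gives the answer.

b^6 + 3b^5 + 17b^4 + 49b^3 − 30b^2 + 176b − 1056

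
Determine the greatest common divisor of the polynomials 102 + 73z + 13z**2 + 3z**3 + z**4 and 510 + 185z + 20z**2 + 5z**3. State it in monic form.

By polynomial division,
  z**4 + 3z**3 + 13z**2 + 73z + 102 = ((1/5)z - 1/5)(5z**3 + 20z**2 + 185z + 510) + (-20z**2 + 8z + 204)
  5z**3 + 20z**2 + 185z + 510 = (-(1/4)z - 11/10)(-20z**2 + 8z + 204) + ((1224/5)z + 3672/5)
  -20z**2 + 8z + 204 = (-(25/306)z + 5/18)((1224/5)z + 3672/5) + (0)
Last nonzero remainder: (1224/5)z + 3672/5. Dividing through by 1224/5 gives the monic gcd z + 3.

3 + z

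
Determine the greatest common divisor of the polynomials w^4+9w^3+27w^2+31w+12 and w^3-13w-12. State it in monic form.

Repeated division with remainder:
  w^4+9w^3+27w^2+31w+12 = (w+9)(w^3-13w-12) + (40w^2+160w+120)
  w^3-13w-12 = ((1/40)w-1/10)(40w^2+160w+120) + (0)
Last nonzero remainder: 40w^2+160w+120. Dividing through by 40 gives the monic gcd w^2+4w+3.

w^2+4w+3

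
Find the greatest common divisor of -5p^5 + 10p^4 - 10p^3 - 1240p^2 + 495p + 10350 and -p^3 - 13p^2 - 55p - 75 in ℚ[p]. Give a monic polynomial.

p^2 + 8p + 15

Euclidean algorithm in ℚ[p]:
  -5p^5 + 10p^4 - 10p^3 - 1240p^2 + 495p + 10350 = (5p^2 - 75p + 710)(-p^3 - 13p^2 - 55p - 75) + (4240p^2 + 33920p + 63600)
  -p^3 - 13p^2 - 55p - 75 = (-(1/4240)p - 1/848)(4240p^2 + 33920p + 63600) + (0)
Last nonzero remainder: 4240p^2 + 33920p + 63600. Dividing through by 4240 gives the monic gcd p^2 + 8p + 15.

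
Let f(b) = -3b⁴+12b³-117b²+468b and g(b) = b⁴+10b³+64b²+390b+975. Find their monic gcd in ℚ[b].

b²+39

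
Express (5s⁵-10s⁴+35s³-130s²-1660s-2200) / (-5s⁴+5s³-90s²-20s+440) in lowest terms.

By polynomial division,
  5s⁵-10s⁴+35s³-130s²-1660s-2200 = (-s+1)(-5s⁴+5s³-90s²-20s+440) + (-60s³-60s²-1200s-2640)
  -5s⁴+5s³-90s²-20s+440 = ((1/12)s-1/6)(-60s³-60s²-1200s-2640) + (0)
Last nonzero remainder: -60s³-60s²-1200s-2640. Dividing through by -60 gives the monic gcd s³+s²+20s+44.
Cancel s³+s²+20s+44 from numerator and denominator to get the reduced form.

(-s²+3s+10)/(s-2)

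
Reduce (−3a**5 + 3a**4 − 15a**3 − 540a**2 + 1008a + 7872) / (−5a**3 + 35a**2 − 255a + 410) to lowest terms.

Apply the Euclidean algorithm:
  −3a**5 + 3a**4 − 15a**3 − 540a**2 + 1008a + 7872 = ((3/5)a**2 + (18/5)a − 12/5)(−5a**3 + 35a**2 − 255a + 410) + (216a**2 − 1080a + 8856)
  −5a**3 + 35a**2 − 255a + 410 = (−(5/216)a + 5/108)(216a**2 − 1080a + 8856) + (0)
Last nonzero remainder: 216a**2 − 1080a + 8856. Dividing through by 216 gives the monic gcd a**2 − 5a + 41.
Cancel a**2 − 5a + 41 from numerator and denominator to get the reduced form.

(3a**3 + 12a**2 − 48a − 192)/(5a − 10)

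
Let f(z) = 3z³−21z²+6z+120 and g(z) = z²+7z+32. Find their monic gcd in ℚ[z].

1

Apply the Euclidean algorithm:
  3z³−21z²+6z+120 = (3z−42)(z²+7z+32) + (204z+1464)
  z²+7z+32 = ((1/204)z−1/1156)(204z+1464) + (9614/289)
  204z+1464 = ((29478/4807)z+211548/4807)(9614/289) + (0)
The last nonzero remainder is the constant 9614/289, so the polynomials are coprime and gcd = 1.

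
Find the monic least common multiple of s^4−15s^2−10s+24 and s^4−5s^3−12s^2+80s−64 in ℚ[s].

By polynomial division,
  s^4−15s^2−10s+24 = (s^4−5s^3−12s^2+80s−64) + (5s^3−3s^2−90s+88)
  s^4−5s^3−12s^2+80s−64 = ((1/5)s−22/25)(5s^3−3s^2−90s+88) + ((84/25)s^2−(84/5)s+336/25)
  5s^3−3s^2−90s+88 = ((125/84)s+275/42)((84/25)s^2−(84/5)s+336/25) + (0)
Last nonzero remainder: (84/25)s^2−(84/5)s+336/25. Dividing through by 84/25 gives the monic gcd s^2−5s+4.
Then lcm(f, g) = f·g / gcd(f, g); expanding and making the result monic gives the answer.

s^6−31s^4−10s^3+264s^2+160s−384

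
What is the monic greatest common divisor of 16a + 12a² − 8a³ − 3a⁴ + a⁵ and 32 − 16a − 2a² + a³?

Repeated division with remainder:
  a⁵ − 3a⁴ − 8a³ + 12a² + 16a = (a² − a + 6)(a³ − 2a² − 16a + 32) + (−24a² + 144a − 192)
  a³ − 2a² − 16a + 32 = (−(1/24)a − 1/6)(−24a² + 144a − 192) + (0)
Last nonzero remainder: −24a² + 144a − 192. Dividing through by −24 gives the monic gcd a² − 6a + 8.

8 − 6a + a²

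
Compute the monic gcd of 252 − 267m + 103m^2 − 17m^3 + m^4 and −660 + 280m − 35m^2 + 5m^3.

−3 + m

By polynomial division,
  m^4 − 17m^3 + 103m^2 − 267m + 252 = ((1/5)m − 2)(5m^3 − 35m^2 + 280m − 660) + (−23m^2 + 425m − 1068)
  5m^3 − 35m^2 + 280m − 660 = (−(5/23)m − 1320/529)(−23m^2 + 425m − 1068) + ((586300/529)m − 1758900/529)
  −23m^2 + 425m − 1068 = (−(12167/586300)m + 47081/146575)((586300/529)m − 1758900/529) + (0)
Last nonzero remainder: (586300/529)m − 1758900/529. Dividing through by 586300/529 gives the monic gcd m − 3.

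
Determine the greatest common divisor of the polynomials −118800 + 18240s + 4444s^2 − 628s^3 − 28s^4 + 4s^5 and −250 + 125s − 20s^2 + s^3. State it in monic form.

Euclidean algorithm in ℚ[s]:
  4s^5 − 28s^4 − 628s^3 + 4444s^2 + 18240s − 118800 = (4s^2 + 52s − 88)(s^3 − 20s^2 + 125s − 250) + (−2816s^2 + 42240s − 140800)
  s^3 − 20s^2 + 125s − 250 = (−(1/2816)s + 5/2816)(−2816s^2 + 42240s − 140800) + (0)
Last nonzero remainder: −2816s^2 + 42240s − 140800. Dividing through by −2816 gives the monic gcd s^2 − 15s + 50.

50 − 15s + s^2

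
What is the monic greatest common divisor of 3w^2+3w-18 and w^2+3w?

w+3

Apply the Euclidean algorithm:
  3w^2+3w-18 = (3)(w^2+3w) + (-6w-18)
  w^2+3w = (-(1/6)w)(-6w-18) + (0)
Last nonzero remainder: -6w-18. Dividing through by -6 gives the monic gcd w+3.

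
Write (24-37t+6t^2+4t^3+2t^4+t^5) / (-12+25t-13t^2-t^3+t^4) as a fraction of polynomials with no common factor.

Repeated division with remainder:
  t^5+2t^4+4t^3+6t^2-37t+24 = (t+3)(t^4-t^3-13t^2+25t-12) + (20t^3+20t^2-100t+60)
  t^4-t^3-13t^2+25t-12 = ((1/20)t-1/10)(20t^3+20t^2-100t+60) + (-6t^2+12t-6)
  20t^3+20t^2-100t+60 = (-(10/3)t-10)(-6t^2+12t-6) + (0)
Last nonzero remainder: -6t^2+12t-6. Dividing through by -6 gives the monic gcd t^2-2t+1.
Cancel t^2-2t+1 from numerator and denominator to get the reduced form.

(24+11t+4t^2+t^3)/(-12+t+t^2)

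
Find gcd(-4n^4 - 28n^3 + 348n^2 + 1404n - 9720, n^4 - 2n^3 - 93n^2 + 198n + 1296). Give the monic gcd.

n^2 + 3n - 54

By polynomial division,
  -4n^4 - 28n^3 + 348n^2 + 1404n - 9720 = (-4)(n^4 - 2n^3 - 93n^2 + 198n + 1296) + (-36n^3 - 24n^2 + 2196n - 4536)
  n^4 - 2n^3 - 93n^2 + 198n + 1296 = (-(1/36)n + 2/27)(-36n^3 - 24n^2 + 2196n - 4536) + (-(272/9)n^2 - (272/3)n + 1632)
  -36n^3 - 24n^2 + 2196n - 4536 = ((81/68)n - 189/68)(-(272/9)n^2 - (272/3)n + 1632) + (0)
Last nonzero remainder: -(272/9)n^2 - (272/3)n + 1632. Dividing through by -272/9 gives the monic gcd n^2 + 3n - 54.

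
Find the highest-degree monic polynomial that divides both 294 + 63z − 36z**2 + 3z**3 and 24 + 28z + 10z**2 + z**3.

2 + z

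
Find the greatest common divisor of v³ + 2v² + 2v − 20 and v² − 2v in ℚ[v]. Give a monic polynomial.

Apply the Euclidean algorithm:
  v³ + 2v² + 2v − 20 = (v + 4)(v² − 2v) + (10v − 20)
  v² − 2v = ((1/10)v)(10v − 20) + (0)
Last nonzero remainder: 10v − 20. Dividing through by 10 gives the monic gcd v − 2.

v − 2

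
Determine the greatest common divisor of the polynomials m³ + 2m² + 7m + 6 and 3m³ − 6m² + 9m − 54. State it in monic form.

m² + m + 6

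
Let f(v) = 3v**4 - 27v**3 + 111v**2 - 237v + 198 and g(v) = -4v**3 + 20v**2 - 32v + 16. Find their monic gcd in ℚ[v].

v - 2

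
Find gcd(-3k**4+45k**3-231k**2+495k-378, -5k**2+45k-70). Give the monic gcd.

k**2-9k+14

Apply the Euclidean algorithm:
  -3k**4+45k**3-231k**2+495k-378 = ((3/5)k**2-(18/5)k+27/5)(-5k**2+45k-70) + (0)
Last nonzero remainder: -5k**2+45k-70. Dividing through by -5 gives the monic gcd k**2-9k+14.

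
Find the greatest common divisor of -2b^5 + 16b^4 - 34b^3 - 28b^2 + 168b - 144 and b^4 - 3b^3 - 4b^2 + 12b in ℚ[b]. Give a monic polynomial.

b^3 - 3b^2 - 4b + 12

Repeated division with remainder:
  -2b^5 + 16b^4 - 34b^3 - 28b^2 + 168b - 144 = (-2b + 10)(b^4 - 3b^3 - 4b^2 + 12b) + (-12b^3 + 36b^2 + 48b - 144)
  b^4 - 3b^3 - 4b^2 + 12b = (-(1/12)b)(-12b^3 + 36b^2 + 48b - 144) + (0)
Last nonzero remainder: -12b^3 + 36b^2 + 48b - 144. Dividing through by -12 gives the monic gcd b^3 - 3b^2 - 4b + 12.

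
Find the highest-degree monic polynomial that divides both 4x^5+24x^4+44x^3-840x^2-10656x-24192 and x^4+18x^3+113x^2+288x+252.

x^2+9x+18

Euclidean algorithm in ℚ[x]:
  4x^5+24x^4+44x^3-840x^2-10656x-24192 = (4x-48)(x^4+18x^3+113x^2+288x+252) + (456x^3+3432x^2+2160x-12096)
  x^4+18x^3+113x^2+288x+252 = ((1/456)x+199/8664)(456x^3+3432x^2+2160x-12096) + ((10626/361)x^2+(95634/361)x+191268/361)
  456x^3+3432x^2+2160x-12096 = ((27436/1771)x-5776/253)((10626/361)x^2+(95634/361)x+191268/361) + (0)
Last nonzero remainder: (10626/361)x^2+(95634/361)x+191268/361. Dividing through by 10626/361 gives the monic gcd x^2+9x+18.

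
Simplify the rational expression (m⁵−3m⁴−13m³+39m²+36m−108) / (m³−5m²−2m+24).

(m³−2m²−9m+18)/(m−4)

Apply the Euclidean algorithm:
  m⁵−3m⁴−13m³+39m²+36m−108 = (m²+2m−1)(m³−5m²−2m+24) + (14m²−14m−84)
  m³−5m²−2m+24 = ((1/14)m−2/7)(14m²−14m−84) + (0)
Last nonzero remainder: 14m²−14m−84. Dividing through by 14 gives the monic gcd m²−m−6.
Cancel m²−m−6 from numerator and denominator to get the reduced form.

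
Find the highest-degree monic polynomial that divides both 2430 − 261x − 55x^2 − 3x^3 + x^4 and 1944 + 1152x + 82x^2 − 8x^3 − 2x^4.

Euclidean algorithm in ℚ[x]:
  x^4 − 3x^3 − 55x^2 − 261x + 2430 = (−1/2)(−2x^4 − 8x^3 + 82x^2 + 1152x + 1944) + (−7x^3 − 14x^2 + 315x + 3402)
  −2x^4 − 8x^3 + 82x^2 + 1152x + 1944 = ((2/7)x + 4/7)(−7x^3 − 14x^2 + 315x + 3402) + (0)
Last nonzero remainder: −7x^3 − 14x^2 + 315x + 3402. Dividing through by −7 gives the monic gcd x^3 + 2x^2 − 45x − 486.

−486 − 45x + 2x^2 + x^3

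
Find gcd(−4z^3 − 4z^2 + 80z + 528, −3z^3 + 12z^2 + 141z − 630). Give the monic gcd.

z − 6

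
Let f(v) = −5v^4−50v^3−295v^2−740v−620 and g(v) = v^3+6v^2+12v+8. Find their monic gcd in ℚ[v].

v^2+4v+4

Euclidean algorithm in ℚ[v]:
  −5v^4−50v^3−295v^2−740v−620 = (−5v−20)(v^3+6v^2+12v+8) + (−115v^2−460v−460)
  v^3+6v^2+12v+8 = (−(1/115)v−2/115)(−115v^2−460v−460) + (0)
Last nonzero remainder: −115v^2−460v−460. Dividing through by −115 gives the monic gcd v^2+4v+4.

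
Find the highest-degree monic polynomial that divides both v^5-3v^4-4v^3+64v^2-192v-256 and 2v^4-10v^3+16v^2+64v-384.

Apply the Euclidean algorithm:
  v^5-3v^4-4v^3+64v^2-192v-256 = ((1/2)v+1)(2v^4-10v^3+16v^2+64v-384) + (-2v^3+16v^2-64v+128)
  2v^4-10v^3+16v^2+64v-384 = (-v-3)(-2v^3+16v^2-64v+128) + (0)
Last nonzero remainder: -2v^3+16v^2-64v+128. Dividing through by -2 gives the monic gcd v^3-8v^2+32v-64.

v^3-8v^2+32v-64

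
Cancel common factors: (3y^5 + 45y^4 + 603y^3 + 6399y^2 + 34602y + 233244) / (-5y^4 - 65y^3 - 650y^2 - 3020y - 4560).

(-3y^3 - 27y^2 - 213y - 3069)/(5y^2 + 35y + 60)

Euclidean algorithm in ℚ[y]:
  3y^5 + 45y^4 + 603y^3 + 6399y^2 + 34602y + 233244 = (-(3/5)y - 6/5)(-5y^4 - 65y^3 - 650y^2 - 3020y - 4560) + (135y^3 + 3807y^2 + 28242y + 227772)
  -5y^4 - 65y^3 - 650y^2 - 3020y - 4560 = (-(1/27)y + 76/135)(135y^3 + 3807y^2 + 28242y + 227772) + (-(8736/5)y^2 - (52416/5)y - 663936/5)
  135y^3 + 3807y^2 + 28242y + 227772 = (-(225/2912)y - 4995/2912)(-(8736/5)y^2 - (52416/5)y - 663936/5) + (0)
Last nonzero remainder: -(8736/5)y^2 - (52416/5)y - 663936/5. Dividing through by -8736/5 gives the monic gcd y^2 + 6y + 76.
Cancel y^2 + 6y + 76 from numerator and denominator to get the reduced form.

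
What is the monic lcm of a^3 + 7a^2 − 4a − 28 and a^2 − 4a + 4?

a^4 + 5a^3 − 18a^2 − 20a + 56

Repeated division with remainder:
  a^3 + 7a^2 − 4a − 28 = (a + 11)(a^2 − 4a + 4) + (36a − 72)
  a^2 − 4a + 4 = ((1/36)a − 1/18)(36a − 72) + (0)
Last nonzero remainder: 36a − 72. Dividing through by 36 gives the monic gcd a − 2.
Then lcm(f, g) = f·g / gcd(f, g); expanding and making the result monic gives the answer.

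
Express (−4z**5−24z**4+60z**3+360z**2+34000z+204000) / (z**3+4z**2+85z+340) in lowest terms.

Repeated division with remainder:
  −4z**5−24z**4+60z**3+360z**2+34000z+204000 = (−4z**2−8z+432)(z**3+4z**2+85z+340) + (672z**2+57120)
  z**3+4z**2+85z+340 = ((1/672)z+1/168)(672z**2+57120) + (0)
Last nonzero remainder: 672z**2+57120. Dividing through by 672 gives the monic gcd z**2+85.
Cancel z**2+85 from numerator and denominator to get the reduced form.

(−4z**3−24z**2+400z+2400)/(z+4)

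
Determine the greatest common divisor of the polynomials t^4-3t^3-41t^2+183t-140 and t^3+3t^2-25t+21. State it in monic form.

t^2+6t-7

Repeated division with remainder:
  t^4-3t^3-41t^2+183t-140 = (t-6)(t^3+3t^2-25t+21) + (2t^2+12t-14)
  t^3+3t^2-25t+21 = ((1/2)t-3/2)(2t^2+12t-14) + (0)
Last nonzero remainder: 2t^2+12t-14. Dividing through by 2 gives the monic gcd t^2+6t-7.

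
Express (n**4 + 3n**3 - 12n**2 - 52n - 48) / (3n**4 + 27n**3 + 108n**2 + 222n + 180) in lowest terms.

(n**2 - 2n - 8)/(3n**2 + 12n + 30)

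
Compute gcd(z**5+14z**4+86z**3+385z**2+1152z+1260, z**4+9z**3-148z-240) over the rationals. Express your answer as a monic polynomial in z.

Repeated division with remainder:
  z**5+14z**4+86z**3+385z**2+1152z+1260 = (z+5)(z**4+9z**3-148z-240) + (41z**3+533z**2+2132z+2460)
  z**4+9z**3-148z-240 = ((1/41)z-4/41)(41z**3+533z**2+2132z+2460) + (0)
Last nonzero remainder: 41z**3+533z**2+2132z+2460. Dividing through by 41 gives the monic gcd z**3+13z**2+52z+60.

z**3+13z**2+52z+60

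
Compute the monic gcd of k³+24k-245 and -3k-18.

1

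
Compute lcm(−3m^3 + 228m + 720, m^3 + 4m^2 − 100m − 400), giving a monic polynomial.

m^4 + 10m^3 − 76m^2 − 1000m − 2400

Apply the Euclidean algorithm:
  −3m^3 + 228m + 720 = (−3)(m^3 + 4m^2 − 100m − 400) + (12m^2 − 72m − 480)
  m^3 + 4m^2 − 100m − 400 = ((1/12)m + 5/6)(12m^2 − 72m − 480) + (0)
Last nonzero remainder: 12m^2 − 72m − 480. Dividing through by 12 gives the monic gcd m^2 − 6m − 40.
Then lcm(f, g) = f·g / gcd(f, g); expanding and making the result monic gives the answer.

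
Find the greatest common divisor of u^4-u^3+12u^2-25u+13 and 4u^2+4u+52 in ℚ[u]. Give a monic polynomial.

u^2+u+13

By polynomial division,
  u^4-u^3+12u^2-25u+13 = ((1/4)u^2-(1/2)u+1/4)(4u^2+4u+52) + (0)
Last nonzero remainder: 4u^2+4u+52. Dividing through by 4 gives the monic gcd u^2+u+13.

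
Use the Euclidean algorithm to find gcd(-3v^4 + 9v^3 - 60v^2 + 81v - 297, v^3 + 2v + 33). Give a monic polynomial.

By polynomial division,
  -3v^4 + 9v^3 - 60v^2 + 81v - 297 = (-3v + 9)(v^3 + 2v + 33) + (-54v^2 + 162v - 594)
  v^3 + 2v + 33 = (-(1/54)v - 1/18)(-54v^2 + 162v - 594) + (0)
Last nonzero remainder: -54v^2 + 162v - 594. Dividing through by -54 gives the monic gcd v^2 - 3v + 11.

v^2 - 3v + 11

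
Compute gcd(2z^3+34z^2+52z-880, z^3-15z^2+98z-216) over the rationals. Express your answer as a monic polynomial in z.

z-4

Apply the Euclidean algorithm:
  2z^3+34z^2+52z-880 = (2)(z^3-15z^2+98z-216) + (64z^2-144z-448)
  z^3-15z^2+98z-216 = ((1/64)z-51/256)(64z^2-144z-448) + ((1221/16)z-1221/4)
  64z^2-144z-448 = ((1024/1221)z+1792/1221)((1221/16)z-1221/4) + (0)
Last nonzero remainder: (1221/16)z-1221/4. Dividing through by 1221/16 gives the monic gcd z-4.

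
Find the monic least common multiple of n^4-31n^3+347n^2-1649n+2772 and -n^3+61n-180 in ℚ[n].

n^6-27n^5+178n^4+1134n^3-19439n^2+85293n-124740

Euclidean algorithm in ℚ[n]:
  n^4-31n^3+347n^2-1649n+2772 = (-n+31)(-n^3+61n-180) + (408n^2-3720n+8352)
  -n^3+61n-180 = (-(1/408)n-155/6936)(408n^2-3720n+8352) + (-(480/289)n+1920/289)
  408n^2-3720n+8352 = (-(4913/20)n+25143/20)(-(480/289)n+1920/289) + (0)
Last nonzero remainder: -(480/289)n+1920/289. Dividing through by -480/289 gives the monic gcd n-4.
Then lcm(f, g) = f·g / gcd(f, g); expanding and making the result monic gives the answer.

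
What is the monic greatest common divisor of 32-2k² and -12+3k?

Euclidean algorithm in ℚ[k]:
  -2k²+32 = (-(2/3)k-8/3)(3k-12) + (0)
Last nonzero remainder: 3k-12. Dividing through by 3 gives the monic gcd k-4.

-4+k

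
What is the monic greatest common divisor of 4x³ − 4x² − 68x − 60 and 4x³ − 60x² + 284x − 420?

x − 5

Apply the Euclidean algorithm:
  4x³ − 4x² − 68x − 60 = (4x³ − 60x² + 284x − 420) + (56x² − 352x + 360)
  4x³ − 60x² + 284x − 420 = ((1/14)x − 61/98)(56x² − 352x + 360) + ((1920/49)x − 9600/49)
  56x² − 352x + 360 = ((343/240)x − 147/80)((1920/49)x − 9600/49) + (0)
Last nonzero remainder: (1920/49)x − 9600/49. Dividing through by 1920/49 gives the monic gcd x − 5.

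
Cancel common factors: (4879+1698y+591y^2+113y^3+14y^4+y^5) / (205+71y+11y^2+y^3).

(119+24y+8y^2+y^3)/(5+y)

Apply the Euclidean algorithm:
  y^5+14y^4+113y^3+591y^2+1698y+4879 = (y^2+3y+9)(y^3+11y^2+71y+205) + (74y^2+444y+3034)
  y^3+11y^2+71y+205 = ((1/74)y+5/74)(74y^2+444y+3034) + (0)
Last nonzero remainder: 74y^2+444y+3034. Dividing through by 74 gives the monic gcd y^2+6y+41.
Cancel y^2+6y+41 from numerator and denominator to get the reduced form.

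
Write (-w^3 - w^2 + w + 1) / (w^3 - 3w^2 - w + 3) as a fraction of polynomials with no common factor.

(-w - 1)/(w - 3)

Apply the Euclidean algorithm:
  -w^3 - w^2 + w + 1 = (-1)(w^3 - 3w^2 - w + 3) + (-4w^2 + 4)
  w^3 - 3w^2 - w + 3 = (-(1/4)w + 3/4)(-4w^2 + 4) + (0)
Last nonzero remainder: -4w^2 + 4. Dividing through by -4 gives the monic gcd w^2 - 1.
Cancel w^2 - 1 from numerator and denominator to get the reduced form.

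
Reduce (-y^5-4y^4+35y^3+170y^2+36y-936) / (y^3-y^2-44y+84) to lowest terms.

Repeated division with remainder:
  -y^5-4y^4+35y^3+170y^2+36y-936 = (-y^2-5y-14)(y^3-y^2-44y+84) + (20y^2-160y+240)
  y^3-y^2-44y+84 = ((1/20)y+7/20)(20y^2-160y+240) + (0)
Last nonzero remainder: 20y^2-160y+240. Dividing through by 20 gives the monic gcd y^2-8y+12.
Cancel y^2-8y+12 from numerator and denominator to get the reduced form.

(-y^3-12y^2-49y-78)/(y+7)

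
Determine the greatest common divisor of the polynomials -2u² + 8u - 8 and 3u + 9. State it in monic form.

Repeated division with remainder:
  -2u² + 8u - 8 = (-(2/3)u + 14/3)(3u + 9) + (-50)
  3u + 9 = (-(3/50)u - 9/50)(-50) + (0)
The last nonzero remainder is the constant -50, so the polynomials are coprime and gcd = 1.

1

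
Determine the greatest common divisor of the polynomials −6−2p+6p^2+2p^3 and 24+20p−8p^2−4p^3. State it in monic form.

3+4p+p^2

By polynomial division,
  2p^3+6p^2−2p−6 = (−1/2)(−4p^3−8p^2+20p+24) + (2p^2+8p+6)
  −4p^3−8p^2+20p+24 = (−2p+4)(2p^2+8p+6) + (0)
Last nonzero remainder: 2p^2+8p+6. Dividing through by 2 gives the monic gcd p^2+4p+3.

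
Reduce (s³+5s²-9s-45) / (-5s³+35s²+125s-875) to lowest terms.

By polynomial division,
  s³+5s²-9s-45 = (-1/5)(-5s³+35s²+125s-875) + (12s²+16s-220)
  -5s³+35s²+125s-875 = (-(5/12)s+125/36)(12s²+16s-220) + (-(200/9)s-1000/9)
  12s²+16s-220 = (-(27/50)s+99/50)(-(200/9)s-1000/9) + (0)
Last nonzero remainder: -(200/9)s-1000/9. Dividing through by -200/9 gives the monic gcd s+5.
Cancel s+5 from numerator and denominator to get the reduced form.

(-s²+9)/(5s²-60s+175)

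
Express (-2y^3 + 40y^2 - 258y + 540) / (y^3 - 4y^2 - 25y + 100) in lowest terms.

(-2y^2 + 30y - 108)/(y^2 + y - 20)

Repeated division with remainder:
  -2y^3 + 40y^2 - 258y + 540 = (-2)(y^3 - 4y^2 - 25y + 100) + (32y^2 - 308y + 740)
  y^3 - 4y^2 - 25y + 100 = ((1/32)y + 45/256)(32y^2 - 308y + 740) + ((385/64)y - 1925/64)
  32y^2 - 308y + 740 = ((2048/385)y - 9472/385)((385/64)y - 1925/64) + (0)
Last nonzero remainder: (385/64)y - 1925/64. Dividing through by 385/64 gives the monic gcd y - 5.
Cancel y - 5 from numerator and denominator to get the reduced form.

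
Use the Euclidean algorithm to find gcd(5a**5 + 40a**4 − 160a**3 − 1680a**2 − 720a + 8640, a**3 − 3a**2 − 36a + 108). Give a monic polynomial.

a**2 − 36

By polynomial division,
  5a**5 + 40a**4 − 160a**3 − 1680a**2 − 720a + 8640 = (5a**2 + 55a + 185)(a**3 − 3a**2 − 36a + 108) + (315a**2 − 11340)
  a**3 − 3a**2 − 36a + 108 = ((1/315)a − 1/105)(315a**2 − 11340) + (0)
Last nonzero remainder: 315a**2 − 11340. Dividing through by 315 gives the monic gcd a**2 − 36.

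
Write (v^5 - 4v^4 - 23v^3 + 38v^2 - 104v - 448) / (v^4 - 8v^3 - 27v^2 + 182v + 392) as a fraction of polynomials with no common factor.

(v^2 - 3v + 8)/(v - 7)

Repeated division with remainder:
  v^5 - 4v^4 - 23v^3 + 38v^2 - 104v - 448 = (v + 4)(v^4 - 8v^3 - 27v^2 + 182v + 392) + (36v^3 - 36v^2 - 1224v - 2016)
  v^4 - 8v^3 - 27v^2 + 182v + 392 = ((1/36)v - 7/36)(36v^3 - 36v^2 - 1224v - 2016) + (0)
Last nonzero remainder: 36v^3 - 36v^2 - 1224v - 2016. Dividing through by 36 gives the monic gcd v^3 - v^2 - 34v - 56.
Cancel v^3 - v^2 - 34v - 56 from numerator and denominator to get the reduced form.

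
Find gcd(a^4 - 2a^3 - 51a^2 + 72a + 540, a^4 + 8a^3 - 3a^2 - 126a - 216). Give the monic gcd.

By polynomial division,
  a^4 - 2a^3 - 51a^2 + 72a + 540 = (a^4 + 8a^3 - 3a^2 - 126a - 216) + (-10a^3 - 48a^2 + 198a + 756)
  a^4 + 8a^3 - 3a^2 - 126a - 216 = (-(1/10)a - 8/25)(-10a^3 - 48a^2 + 198a + 756) + ((36/25)a^2 + (324/25)a + 648/25)
  -10a^3 - 48a^2 + 198a + 756 = (-(125/18)a + 175/6)((36/25)a^2 + (324/25)a + 648/25) + (0)
Last nonzero remainder: (36/25)a^2 + (324/25)a + 648/25. Dividing through by 36/25 gives the monic gcd a^2 + 9a + 18.

a^2 + 9a + 18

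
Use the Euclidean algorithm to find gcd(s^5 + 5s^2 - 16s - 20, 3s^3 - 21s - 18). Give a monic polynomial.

s^2 + 3s + 2

Repeated division with remainder:
  s^5 + 5s^2 - 16s - 20 = ((1/3)s^2 + 7/3)(3s^3 - 21s - 18) + (11s^2 + 33s + 22)
  3s^3 - 21s - 18 = ((3/11)s - 9/11)(11s^2 + 33s + 22) + (0)
Last nonzero remainder: 11s^2 + 33s + 22. Dividing through by 11 gives the monic gcd s^2 + 3s + 2.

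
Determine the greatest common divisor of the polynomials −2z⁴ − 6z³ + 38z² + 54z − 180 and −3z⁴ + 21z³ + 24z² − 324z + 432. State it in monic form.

z² − 5z + 6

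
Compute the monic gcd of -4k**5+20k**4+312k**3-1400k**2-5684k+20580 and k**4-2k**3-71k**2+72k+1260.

By polynomial division,
  -4k**5+20k**4+312k**3-1400k**2-5684k+20580 = (-4k+12)(k**4-2k**3-71k**2+72k+1260) + (52k**3-260k**2-1508k+5460)
  k**4-2k**3-71k**2+72k+1260 = ((1/52)k+3/52)(52k**3-260k**2-1508k+5460) + (-27k**2+54k+945)
  52k**3-260k**2-1508k+5460 = (-(52/27)k+52/9)(-27k**2+54k+945) + (0)
Last nonzero remainder: -27k**2+54k+945. Dividing through by -27 gives the monic gcd k**2-2k-35.

k**2-2k-35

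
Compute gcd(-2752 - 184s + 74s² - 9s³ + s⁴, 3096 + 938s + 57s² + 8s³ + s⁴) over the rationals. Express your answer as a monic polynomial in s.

344 + 66s - s² + s³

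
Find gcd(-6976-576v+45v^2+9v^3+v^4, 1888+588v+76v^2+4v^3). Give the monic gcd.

8+v

Repeated division with remainder:
  v^4+9v^3+45v^2-576v-6976 = ((1/4)v-5/2)(4v^3+76v^2+588v+1888) + (88v^2+422v-2256)
  4v^3+76v^2+588v+1888 = ((1/22)v+625/968)(88v^2+422v-2256) + ((202349/484)v+404698/121)
  88v^2+422v-2256 = ((42592/202349)v-136488/202349)((202349/484)v+404698/121) + (0)
Last nonzero remainder: (202349/484)v+404698/121. Dividing through by 202349/484 gives the monic gcd v+8.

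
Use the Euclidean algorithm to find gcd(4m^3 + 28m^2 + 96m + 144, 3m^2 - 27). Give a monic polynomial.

Euclidean algorithm in ℚ[m]:
  4m^3 + 28m^2 + 96m + 144 = ((4/3)m + 28/3)(3m^2 - 27) + (132m + 396)
  3m^2 - 27 = ((1/44)m - 3/44)(132m + 396) + (0)
Last nonzero remainder: 132m + 396. Dividing through by 132 gives the monic gcd m + 3.

m + 3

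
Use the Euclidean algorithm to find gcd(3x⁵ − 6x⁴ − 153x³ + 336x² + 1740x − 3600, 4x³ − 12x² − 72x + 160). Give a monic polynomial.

Apply the Euclidean algorithm:
  3x⁵ − 6x⁴ − 153x³ + 336x² + 1740x − 3600 = ((3/4)x² + (3/4)x − 45/2)(4x³ − 12x² − 72x + 160) + (0)
Last nonzero remainder: 4x³ − 12x² − 72x + 160. Dividing through by 4 gives the monic gcd x³ − 3x² − 18x + 40.

x³ − 3x² − 18x + 40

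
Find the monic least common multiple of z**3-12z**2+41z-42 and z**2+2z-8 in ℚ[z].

z**4-8z**3-7z**2+122z-168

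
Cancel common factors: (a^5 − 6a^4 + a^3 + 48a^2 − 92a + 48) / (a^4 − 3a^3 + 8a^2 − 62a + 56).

(a^3 − a^2 − 8a + 12)/(a^2 + 2a + 14)

Apply the Euclidean algorithm:
  a^5 − 6a^4 + a^3 + 48a^2 − 92a + 48 = (a − 3)(a^4 − 3a^3 + 8a^2 − 62a + 56) + (−16a^3 + 134a^2 − 334a + 216)
  a^4 − 3a^3 + 8a^2 − 62a + 56 = (−(1/16)a − 43/128)(−16a^3 + 134a^2 − 334a + 216) + ((2057/64)a^2 − (10285/64)a + 2057/16)
  −16a^3 + 134a^2 − 334a + 216 = (−(1024/2057)a + 3456/2057)((2057/64)a^2 − (10285/64)a + 2057/16) + (0)
Last nonzero remainder: (2057/64)a^2 − (10285/64)a + 2057/16. Dividing through by 2057/64 gives the monic gcd a^2 − 5a + 4.
Cancel a^2 − 5a + 4 from numerator and denominator to get the reduced form.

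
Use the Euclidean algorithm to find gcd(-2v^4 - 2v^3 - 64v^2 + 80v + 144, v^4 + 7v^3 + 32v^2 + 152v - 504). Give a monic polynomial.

Euclidean algorithm in ℚ[v]:
  -2v^4 - 2v^3 - 64v^2 + 80v + 144 = (-2)(v^4 + 7v^3 + 32v^2 + 152v - 504) + (12v^3 + 384v - 864)
  v^4 + 7v^3 + 32v^2 + 152v - 504 = ((1/12)v + 7/12)(12v^3 + 384v - 864) + (0)
Last nonzero remainder: 12v^3 + 384v - 864. Dividing through by 12 gives the monic gcd v^3 + 32v - 72.

v^3 + 32v - 72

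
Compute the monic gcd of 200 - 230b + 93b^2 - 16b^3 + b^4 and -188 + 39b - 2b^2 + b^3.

-4 + b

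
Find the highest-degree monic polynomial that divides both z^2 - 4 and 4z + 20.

1

Apply the Euclidean algorithm:
  z^2 - 4 = ((1/4)z - 5/4)(4z + 20) + (21)
  4z + 20 = ((4/21)z + 20/21)(21) + (0)
The last nonzero remainder is the constant 21, so the polynomials are coprime and gcd = 1.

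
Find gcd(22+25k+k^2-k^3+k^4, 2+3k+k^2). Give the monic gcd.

Apply the Euclidean algorithm:
  k^4-k^3+k^2+25k+22 = (k^2-4k+11)(k^2+3k+2) + (0)
The last nonzero remainder k^2+3k+2 is already monic.

2+3k+k^2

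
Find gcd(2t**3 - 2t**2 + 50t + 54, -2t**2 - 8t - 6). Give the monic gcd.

Euclidean algorithm in ℚ[t]:
  2t**3 - 2t**2 + 50t + 54 = (-t + 5)(-2t**2 - 8t - 6) + (84t + 84)
  -2t**2 - 8t - 6 = (-(1/42)t - 1/14)(84t + 84) + (0)
Last nonzero remainder: 84t + 84. Dividing through by 84 gives the monic gcd t + 1.

t + 1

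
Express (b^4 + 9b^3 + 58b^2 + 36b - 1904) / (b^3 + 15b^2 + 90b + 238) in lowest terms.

Euclidean algorithm in ℚ[b]:
  b^4 + 9b^3 + 58b^2 + 36b - 1904 = (b - 6)(b^3 + 15b^2 + 90b + 238) + (58b^2 + 338b - 476)
  b^3 + 15b^2 + 90b + 238 = ((1/58)b + 133/841)(58b^2 + 338b - 476) + ((37638/841)b + 263466/841)
  58b^2 + 338b - 476 = ((24389/18819)b - 1682/1107)((37638/841)b + 263466/841) + (0)
Last nonzero remainder: (37638/841)b + 263466/841. Dividing through by 37638/841 gives the monic gcd b + 7.
Cancel b + 7 from numerator and denominator to get the reduced form.

(b^3 + 2b^2 + 44b - 272)/(b^2 + 8b + 34)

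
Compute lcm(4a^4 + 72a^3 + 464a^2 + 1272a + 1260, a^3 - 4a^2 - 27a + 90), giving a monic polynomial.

a^6 + 9a^5 - 28a^4 - 402a^3 - 459a^2 + 2889a + 5670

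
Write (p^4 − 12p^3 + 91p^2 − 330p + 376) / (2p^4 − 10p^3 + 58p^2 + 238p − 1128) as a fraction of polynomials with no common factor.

(p^2 − 6p + 8)/(2p^2 + 2p − 24)

By polynomial division,
  p^4 − 12p^3 + 91p^2 − 330p + 376 = (1/2)(2p^4 − 10p^3 + 58p^2 + 238p − 1128) + (−7p^3 + 62p^2 − 449p + 940)
  2p^4 − 10p^3 + 58p^2 + 238p − 1128 = (−(2/7)p − 54/49)(−7p^3 + 62p^2 − 449p + 940) + (−(96/49)p^2 + (576/49)p − 4512/49)
  −7p^3 + 62p^2 − 449p + 940 = ((343/96)p − 245/24)(−(96/49)p^2 + (576/49)p − 4512/49) + (0)
Last nonzero remainder: −(96/49)p^2 + (576/49)p − 4512/49. Dividing through by −96/49 gives the monic gcd p^2 − 6p + 47.
Cancel p^2 − 6p + 47 from numerator and denominator to get the reduced form.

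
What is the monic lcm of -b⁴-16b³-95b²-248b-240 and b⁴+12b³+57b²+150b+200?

b⁶+19b⁵+153b⁴+693b³+1934b²+3200b+2400

Apply the Euclidean algorithm:
  -b⁴-16b³-95b²-248b-240 = (-1)(b⁴+12b³+57b²+150b+200) + (-4b³-38b²-98b-40)
  b⁴+12b³+57b²+150b+200 = (-(1/4)b-5/8)(-4b³-38b²-98b-40) + ((35/4)b²+(315/4)b+175)
  -4b³-38b²-98b-40 = (-(16/35)b-8/35)((35/4)b²+(315/4)b+175) + (0)
Last nonzero remainder: (35/4)b²+(315/4)b+175. Dividing through by 35/4 gives the monic gcd b²+9b+20.
Then lcm(f, g) = f·g / gcd(f, g); expanding and making the result monic gives the answer.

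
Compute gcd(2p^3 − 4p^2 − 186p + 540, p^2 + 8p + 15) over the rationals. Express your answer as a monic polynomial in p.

Repeated division with remainder:
  2p^3 − 4p^2 − 186p + 540 = (2p − 20)(p^2 + 8p + 15) + (−56p + 840)
  p^2 + 8p + 15 = (−(1/56)p − 23/56)(−56p + 840) + (360)
  −56p + 840 = (−(7/45)p + 7/3)(360) + (0)
The last nonzero remainder is the constant 360, so the polynomials are coprime and gcd = 1.

1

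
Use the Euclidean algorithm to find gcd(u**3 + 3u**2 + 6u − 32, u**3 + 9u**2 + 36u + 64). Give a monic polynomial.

u**2 + 5u + 16

Euclidean algorithm in ℚ[u]:
  u**3 + 3u**2 + 6u − 32 = (u**3 + 9u**2 + 36u + 64) + (−6u**2 − 30u − 96)
  u**3 + 9u**2 + 36u + 64 = (−(1/6)u − 2/3)(−6u**2 − 30u − 96) + (0)
Last nonzero remainder: −6u**2 − 30u − 96. Dividing through by −6 gives the monic gcd u**2 + 5u + 16.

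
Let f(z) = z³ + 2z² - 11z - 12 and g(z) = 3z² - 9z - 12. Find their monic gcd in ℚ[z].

z + 1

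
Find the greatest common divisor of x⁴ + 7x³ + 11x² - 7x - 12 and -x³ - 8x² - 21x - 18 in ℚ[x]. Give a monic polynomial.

Euclidean algorithm in ℚ[x]:
  x⁴ + 7x³ + 11x² - 7x - 12 = (-x + 1)(-x³ - 8x² - 21x - 18) + (-2x² - 4x + 6)
  -x³ - 8x² - 21x - 18 = ((1/2)x + 3)(-2x² - 4x + 6) + (-12x - 36)
  -2x² - 4x + 6 = ((1/6)x - 1/6)(-12x - 36) + (0)
Last nonzero remainder: -12x - 36. Dividing through by -12 gives the monic gcd x + 3.

x + 3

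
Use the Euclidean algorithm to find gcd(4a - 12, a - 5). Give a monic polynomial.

1

By polynomial division,
  4a - 12 = (4)(a - 5) + (8)
  a - 5 = ((1/8)a - 5/8)(8) + (0)
The last nonzero remainder is the constant 8, so the polynomials are coprime and gcd = 1.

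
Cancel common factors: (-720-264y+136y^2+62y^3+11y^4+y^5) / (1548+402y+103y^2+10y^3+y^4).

(-20-4y+5y^2+y^3)/(43+4y+y^2)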